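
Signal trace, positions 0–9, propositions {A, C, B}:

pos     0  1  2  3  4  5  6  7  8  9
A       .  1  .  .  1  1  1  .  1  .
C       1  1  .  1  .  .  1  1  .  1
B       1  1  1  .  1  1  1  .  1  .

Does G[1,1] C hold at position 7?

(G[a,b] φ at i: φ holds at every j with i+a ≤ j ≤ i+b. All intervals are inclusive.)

No

Check C at every j in [8,8]:
  j=8: false
Fails at j=8 → formula fails.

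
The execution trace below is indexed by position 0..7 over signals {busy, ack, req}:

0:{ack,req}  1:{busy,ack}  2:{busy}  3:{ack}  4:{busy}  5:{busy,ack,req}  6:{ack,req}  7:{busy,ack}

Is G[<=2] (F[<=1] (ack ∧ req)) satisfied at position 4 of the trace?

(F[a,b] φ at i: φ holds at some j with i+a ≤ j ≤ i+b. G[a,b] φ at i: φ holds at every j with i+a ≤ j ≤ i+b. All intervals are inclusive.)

Holds

Check F[<=1] (ack ∧ req) at every j in [4,6]:
  j=4: holds (witness at 5)
  j=5: holds (witness at 5)
  j=6: holds (witness at 6)
All positions satisfy it → formula holds.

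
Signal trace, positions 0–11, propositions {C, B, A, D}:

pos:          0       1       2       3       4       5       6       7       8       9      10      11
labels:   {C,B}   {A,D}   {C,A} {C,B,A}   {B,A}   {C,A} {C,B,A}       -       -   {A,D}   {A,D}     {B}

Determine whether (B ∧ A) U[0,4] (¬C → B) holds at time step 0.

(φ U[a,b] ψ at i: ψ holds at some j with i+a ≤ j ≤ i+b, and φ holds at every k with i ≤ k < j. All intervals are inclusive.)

Yes

Need some j in [0,4] with (¬C → B), and (B ∧ A) at every k in [0,j-1].
  j=0: (¬C → B) holds; no prefix to check → satisfied.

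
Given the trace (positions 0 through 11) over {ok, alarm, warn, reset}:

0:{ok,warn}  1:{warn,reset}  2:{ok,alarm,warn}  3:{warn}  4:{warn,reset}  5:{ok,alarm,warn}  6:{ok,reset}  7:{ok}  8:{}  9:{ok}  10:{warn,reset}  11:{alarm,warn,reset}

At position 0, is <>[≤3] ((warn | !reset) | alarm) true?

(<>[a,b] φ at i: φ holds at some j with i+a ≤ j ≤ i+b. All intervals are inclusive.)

Holds

Check ((warn | !reset) | alarm) at each j in [0,3]:
  j=0: true
  j=1: true
  j=2: true
  j=3: true
Found at j=0 → formula holds.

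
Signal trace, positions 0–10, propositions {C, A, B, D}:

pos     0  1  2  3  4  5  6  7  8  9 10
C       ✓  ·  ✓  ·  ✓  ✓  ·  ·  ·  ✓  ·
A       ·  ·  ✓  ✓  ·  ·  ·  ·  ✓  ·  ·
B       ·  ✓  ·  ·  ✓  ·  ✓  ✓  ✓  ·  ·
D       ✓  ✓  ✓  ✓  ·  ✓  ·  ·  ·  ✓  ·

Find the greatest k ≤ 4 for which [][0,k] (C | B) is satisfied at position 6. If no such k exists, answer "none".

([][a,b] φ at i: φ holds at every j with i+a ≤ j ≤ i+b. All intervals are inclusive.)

(C | B) must hold from j=6 onward; find where it first fails.
  j=6: holds
  j=7: holds
  j=8: holds
  j=9: holds
  j=10: fails
Holds on [6,9], so largest k = 3.

3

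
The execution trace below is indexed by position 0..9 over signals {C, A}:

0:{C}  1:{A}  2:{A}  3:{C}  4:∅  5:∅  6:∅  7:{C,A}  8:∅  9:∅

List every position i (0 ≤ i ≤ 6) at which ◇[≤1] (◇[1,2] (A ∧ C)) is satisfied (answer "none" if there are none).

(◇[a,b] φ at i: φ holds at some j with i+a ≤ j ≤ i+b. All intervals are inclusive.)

4, 5, 6

Evaluate at each i in [0,6]:
  i=0: ✗ (none in [0,1])
  i=1: ✗ (none in [1,2])
  i=2: ✗ (none in [2,3])
  i=3: ✗ (none in [3,4])
  i=4: ✓ (witness j=5)
  i=5: ✓ (witness j=5)
  i=6: ✓ (witness j=6)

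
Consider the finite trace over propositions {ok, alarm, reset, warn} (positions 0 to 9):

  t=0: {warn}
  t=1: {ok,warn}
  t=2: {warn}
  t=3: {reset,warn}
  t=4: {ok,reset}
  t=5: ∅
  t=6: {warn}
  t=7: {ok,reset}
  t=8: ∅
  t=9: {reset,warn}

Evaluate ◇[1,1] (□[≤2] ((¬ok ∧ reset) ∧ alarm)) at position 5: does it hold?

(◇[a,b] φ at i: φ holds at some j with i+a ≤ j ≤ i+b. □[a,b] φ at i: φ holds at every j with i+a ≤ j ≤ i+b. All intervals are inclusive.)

Check □[≤2] ((¬ok ∧ reset) ∧ alarm) at each j in [6,6]:
  j=6: fails at 6
No position in the window satisfies it → formula fails.

False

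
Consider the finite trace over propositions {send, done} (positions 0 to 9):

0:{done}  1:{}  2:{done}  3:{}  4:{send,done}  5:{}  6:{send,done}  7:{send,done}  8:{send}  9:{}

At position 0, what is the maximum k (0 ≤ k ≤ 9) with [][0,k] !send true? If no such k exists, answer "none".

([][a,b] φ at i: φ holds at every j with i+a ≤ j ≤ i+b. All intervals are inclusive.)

!send must hold from j=0 onward; find where it first fails.
  j=0: holds
  j=1: holds
  j=2: holds
  j=3: holds
  j=4: fails
Holds on [0,3], so largest k = 3.

3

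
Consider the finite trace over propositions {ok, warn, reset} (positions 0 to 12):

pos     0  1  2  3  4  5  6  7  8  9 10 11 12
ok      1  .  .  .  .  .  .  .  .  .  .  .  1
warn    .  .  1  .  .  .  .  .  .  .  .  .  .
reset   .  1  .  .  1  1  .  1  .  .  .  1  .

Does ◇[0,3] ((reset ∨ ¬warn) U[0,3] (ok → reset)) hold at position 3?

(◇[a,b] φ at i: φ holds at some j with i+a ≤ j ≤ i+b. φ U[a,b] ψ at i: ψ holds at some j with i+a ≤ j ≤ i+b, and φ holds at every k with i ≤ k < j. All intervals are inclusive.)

Yes

Check ((reset ∨ ¬warn) U[0,3] (ok → reset)) at each j in [3,6]:
  j=3: holds
  j=4: holds
  j=5: holds
  j=6: holds
Found at j=3 → formula holds.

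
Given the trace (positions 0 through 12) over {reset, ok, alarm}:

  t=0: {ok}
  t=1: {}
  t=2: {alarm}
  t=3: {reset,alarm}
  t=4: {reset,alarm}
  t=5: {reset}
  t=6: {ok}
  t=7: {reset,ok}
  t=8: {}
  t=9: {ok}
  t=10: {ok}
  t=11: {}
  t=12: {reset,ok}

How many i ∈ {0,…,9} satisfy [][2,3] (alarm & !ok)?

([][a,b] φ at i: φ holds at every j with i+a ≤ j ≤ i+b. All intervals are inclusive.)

Evaluate at each i in [0,9]:
  i=0: ✓ (all of [2,3])
  i=1: ✓ (all of [3,4])
  i=2: ✗ (fails at j=5)
  i=3: ✗ (fails at j=5)
  i=4: ✗ (fails at j=6)
  i=5: ✗ (fails at j=7)
  i=6: ✗ (fails at j=8)
  i=7: ✗ (fails at j=9)
  i=8: ✗ (fails at j=10)
  i=9: ✗ (fails at j=11)
Positions where it holds: {0, 1} → 2.

2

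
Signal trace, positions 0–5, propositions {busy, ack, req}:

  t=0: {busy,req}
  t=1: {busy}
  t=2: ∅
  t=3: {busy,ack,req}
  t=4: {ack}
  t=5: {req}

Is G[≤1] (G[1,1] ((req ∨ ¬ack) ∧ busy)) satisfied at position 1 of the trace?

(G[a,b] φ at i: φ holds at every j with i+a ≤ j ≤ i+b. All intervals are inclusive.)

No

Check G[1,1] ((req ∨ ¬ack) ∧ busy) at every j in [1,2]:
  j=1: fails at 2
  j=2: holds on [3,3]
Fails at j=1 → formula fails.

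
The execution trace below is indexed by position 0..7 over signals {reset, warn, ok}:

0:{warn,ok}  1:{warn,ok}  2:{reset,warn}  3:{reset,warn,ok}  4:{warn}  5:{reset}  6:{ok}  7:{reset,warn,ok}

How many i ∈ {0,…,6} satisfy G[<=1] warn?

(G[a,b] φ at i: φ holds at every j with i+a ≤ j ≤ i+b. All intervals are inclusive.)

Evaluate at each i in [0,6]:
  i=0: ✓ (all of [0,1])
  i=1: ✓ (all of [1,2])
  i=2: ✓ (all of [2,3])
  i=3: ✓ (all of [3,4])
  i=4: ✗ (fails at j=5)
  i=5: ✗ (fails at j=5)
  i=6: ✗ (fails at j=6)
Positions where it holds: {0, 1, 2, 3} → 4.

4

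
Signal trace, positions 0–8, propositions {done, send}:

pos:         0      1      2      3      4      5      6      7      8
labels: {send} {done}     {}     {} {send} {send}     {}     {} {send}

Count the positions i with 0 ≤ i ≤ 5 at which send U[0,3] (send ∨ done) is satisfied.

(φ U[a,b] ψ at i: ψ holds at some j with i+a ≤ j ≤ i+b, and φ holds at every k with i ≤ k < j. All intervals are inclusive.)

Evaluate at each i in [0,5]:
  i=0: ✓ (rhs at j=0)
  i=1: ✓ (rhs at j=1)
  i=2: ✗ (lhs fails at k=2 before rhs at j=4)
  i=3: ✗ (lhs fails at k=3 before rhs at j=4)
  i=4: ✓ (rhs at j=4)
  i=5: ✓ (rhs at j=5)
Positions where it holds: {0, 1, 4, 5} → 4.

4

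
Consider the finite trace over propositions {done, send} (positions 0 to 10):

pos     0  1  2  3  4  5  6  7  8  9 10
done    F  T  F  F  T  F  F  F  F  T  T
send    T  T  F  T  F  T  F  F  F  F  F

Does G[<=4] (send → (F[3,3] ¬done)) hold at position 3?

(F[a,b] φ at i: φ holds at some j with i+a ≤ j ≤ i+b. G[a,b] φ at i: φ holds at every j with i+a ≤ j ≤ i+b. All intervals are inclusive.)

Check (send → (F[3,3] ¬done)) at every j in [3,7]:
  j=3: antecedent true; consequent holds (witness at 6) → ✓
  j=4: antecedent false → ✓
  j=5: antecedent true; consequent holds (witness at 8) → ✓
  j=6: antecedent false → ✓
  j=7: antecedent false → ✓
All positions satisfy it → formula holds.

Holds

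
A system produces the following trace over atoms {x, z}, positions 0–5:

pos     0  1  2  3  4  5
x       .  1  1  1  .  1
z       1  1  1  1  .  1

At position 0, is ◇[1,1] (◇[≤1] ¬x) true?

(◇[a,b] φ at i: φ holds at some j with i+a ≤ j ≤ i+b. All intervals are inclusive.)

Check ◇[≤1] ¬x at each j in [1,1]:
  j=1: fails (none in [1,2])
No position in the window satisfies it → formula fails.

Does not hold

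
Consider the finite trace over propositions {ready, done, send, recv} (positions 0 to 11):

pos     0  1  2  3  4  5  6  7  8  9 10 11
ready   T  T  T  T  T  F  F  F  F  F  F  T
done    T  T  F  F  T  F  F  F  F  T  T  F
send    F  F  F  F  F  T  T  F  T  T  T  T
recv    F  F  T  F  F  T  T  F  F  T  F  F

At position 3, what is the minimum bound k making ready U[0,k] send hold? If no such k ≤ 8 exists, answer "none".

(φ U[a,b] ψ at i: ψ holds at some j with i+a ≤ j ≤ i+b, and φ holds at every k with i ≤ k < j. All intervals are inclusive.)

2

Need earliest j ≥ 3 with send, and ready at every k in [3,j-1].
  j=3: rhs fails.
  j=4: rhs fails.
  j=5: rhs holds; lhs holds on [3,4]. k = 2.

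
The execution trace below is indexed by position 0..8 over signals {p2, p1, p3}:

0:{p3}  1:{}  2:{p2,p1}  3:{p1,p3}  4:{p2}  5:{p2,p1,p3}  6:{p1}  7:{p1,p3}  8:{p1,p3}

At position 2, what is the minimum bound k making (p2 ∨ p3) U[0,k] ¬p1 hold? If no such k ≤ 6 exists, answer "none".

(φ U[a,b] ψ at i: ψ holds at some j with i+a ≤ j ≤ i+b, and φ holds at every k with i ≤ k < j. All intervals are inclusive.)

2

Need earliest j ≥ 2 with ¬p1, and (p2 ∨ p3) at every k in [2,j-1].
  j=2: rhs fails.
  j=3: rhs fails.
  j=4: rhs holds; lhs holds on [2,3]. k = 2.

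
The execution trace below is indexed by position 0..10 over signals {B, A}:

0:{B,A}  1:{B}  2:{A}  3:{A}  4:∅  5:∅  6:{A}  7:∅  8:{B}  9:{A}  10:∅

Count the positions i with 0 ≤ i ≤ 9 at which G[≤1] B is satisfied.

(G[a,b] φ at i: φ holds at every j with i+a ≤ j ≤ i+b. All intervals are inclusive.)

1

Evaluate at each i in [0,9]:
  i=0: ✓ (all of [0,1])
  i=1: ✗ (fails at j=2)
  i=2: ✗ (fails at j=2)
  i=3: ✗ (fails at j=3)
  i=4: ✗ (fails at j=4)
  i=5: ✗ (fails at j=5)
  i=6: ✗ (fails at j=6)
  i=7: ✗ (fails at j=7)
  i=8: ✗ (fails at j=9)
  i=9: ✗ (fails at j=9)
Positions where it holds: {0} → 1.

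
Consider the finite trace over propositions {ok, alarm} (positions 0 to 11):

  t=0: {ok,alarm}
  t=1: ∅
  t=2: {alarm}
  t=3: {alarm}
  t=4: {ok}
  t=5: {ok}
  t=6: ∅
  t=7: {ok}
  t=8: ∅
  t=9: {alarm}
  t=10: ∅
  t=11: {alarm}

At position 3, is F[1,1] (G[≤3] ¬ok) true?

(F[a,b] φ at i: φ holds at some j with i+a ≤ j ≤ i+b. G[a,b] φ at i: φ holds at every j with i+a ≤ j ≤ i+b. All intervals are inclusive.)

False

Check G[≤3] ¬ok at each j in [4,4]:
  j=4: fails at 4
No position in the window satisfies it → formula fails.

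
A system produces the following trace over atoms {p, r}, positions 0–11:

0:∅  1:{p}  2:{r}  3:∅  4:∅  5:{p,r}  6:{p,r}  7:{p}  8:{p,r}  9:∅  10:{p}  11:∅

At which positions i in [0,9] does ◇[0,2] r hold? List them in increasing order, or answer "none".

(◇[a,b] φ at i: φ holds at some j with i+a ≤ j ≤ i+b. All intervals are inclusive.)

Evaluate at each i in [0,9]:
  i=0: ✓ (witness j=2)
  i=1: ✓ (witness j=2)
  i=2: ✓ (witness j=2)
  i=3: ✓ (witness j=5)
  i=4: ✓ (witness j=5)
  i=5: ✓ (witness j=5)
  i=6: ✓ (witness j=6)
  i=7: ✓ (witness j=8)
  i=8: ✓ (witness j=8)
  i=9: ✗ (none in [9,11])

0, 1, 2, 3, 4, 5, 6, 7, 8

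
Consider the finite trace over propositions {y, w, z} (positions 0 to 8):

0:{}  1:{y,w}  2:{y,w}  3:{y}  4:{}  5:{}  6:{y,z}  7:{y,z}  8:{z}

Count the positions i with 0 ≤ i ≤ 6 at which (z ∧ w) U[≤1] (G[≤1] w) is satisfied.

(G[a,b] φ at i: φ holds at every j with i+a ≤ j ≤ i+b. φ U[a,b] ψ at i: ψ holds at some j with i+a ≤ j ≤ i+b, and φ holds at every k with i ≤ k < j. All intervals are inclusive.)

1

Evaluate at each i in [0,6]:
  i=0: ✗ (lhs fails at k=0 before rhs at j=1)
  i=1: ✓ (rhs at j=1)
  i=2: ✗ (no rhs in [2,3])
  i=3: ✗ (no rhs in [3,4])
  i=4: ✗ (no rhs in [4,5])
  i=5: ✗ (no rhs in [5,6])
  i=6: ✗ (no rhs in [6,7])
Positions where it holds: {1} → 1.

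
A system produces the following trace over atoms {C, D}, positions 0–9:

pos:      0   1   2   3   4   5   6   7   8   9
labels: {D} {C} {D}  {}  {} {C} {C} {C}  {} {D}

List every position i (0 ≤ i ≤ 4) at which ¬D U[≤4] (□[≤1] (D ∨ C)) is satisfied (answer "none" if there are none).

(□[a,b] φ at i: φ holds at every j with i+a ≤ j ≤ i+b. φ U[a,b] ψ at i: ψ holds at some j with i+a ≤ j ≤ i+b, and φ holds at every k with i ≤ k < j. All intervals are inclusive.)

Evaluate at each i in [0,4]:
  i=0: ✓ (rhs at j=0)
  i=1: ✓ (rhs at j=1)
  i=2: ✗ (lhs fails at k=2 before rhs at j=5)
  i=3: ✓ (rhs at j=5; lhs holds on [3,4])
  i=4: ✓ (rhs at j=5; lhs holds on [4,4])

0, 1, 3, 4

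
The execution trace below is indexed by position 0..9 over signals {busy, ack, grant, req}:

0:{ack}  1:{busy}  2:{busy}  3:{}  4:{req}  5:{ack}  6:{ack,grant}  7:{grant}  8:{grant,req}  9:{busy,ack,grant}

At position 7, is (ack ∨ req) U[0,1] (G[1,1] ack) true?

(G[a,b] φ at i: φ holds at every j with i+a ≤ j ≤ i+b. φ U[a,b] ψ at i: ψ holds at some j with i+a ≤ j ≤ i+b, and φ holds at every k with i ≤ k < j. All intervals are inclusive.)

Need some j in [7,8] with G[1,1] ack, and (ack ∨ req) at every k in [7,j-1].
  j=7: G[1,1] ack — fails at 8.
  j=8: G[1,1] ack holds, but (ack ∨ req) fails at k=7 → not this j.
No j in the window works → until fails.

False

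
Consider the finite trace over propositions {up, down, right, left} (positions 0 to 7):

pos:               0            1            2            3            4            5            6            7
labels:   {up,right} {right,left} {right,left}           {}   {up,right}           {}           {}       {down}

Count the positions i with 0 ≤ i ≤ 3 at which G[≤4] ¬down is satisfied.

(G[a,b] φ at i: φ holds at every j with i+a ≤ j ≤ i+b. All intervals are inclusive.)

3

Evaluate at each i in [0,3]:
  i=0: ✓ (all of [0,4])
  i=1: ✓ (all of [1,5])
  i=2: ✓ (all of [2,6])
  i=3: ✗ (fails at j=7)
Positions where it holds: {0, 1, 2} → 3.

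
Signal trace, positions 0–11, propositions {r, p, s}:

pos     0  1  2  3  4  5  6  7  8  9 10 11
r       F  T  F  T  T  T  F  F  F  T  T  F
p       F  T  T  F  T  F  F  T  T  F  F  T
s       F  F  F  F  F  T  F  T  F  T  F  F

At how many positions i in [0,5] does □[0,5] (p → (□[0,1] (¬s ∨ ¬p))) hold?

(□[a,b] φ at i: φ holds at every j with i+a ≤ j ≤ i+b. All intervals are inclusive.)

Evaluate at each i in [0,5]:
  i=0: ✓ (all of [0,5])
  i=1: ✓ (all of [1,6])
  i=2: ✗ (fails at j=7)
  i=3: ✗ (fails at j=7)
  i=4: ✗ (fails at j=7)
  i=5: ✗ (fails at j=7)
Positions where it holds: {0, 1} → 2.

2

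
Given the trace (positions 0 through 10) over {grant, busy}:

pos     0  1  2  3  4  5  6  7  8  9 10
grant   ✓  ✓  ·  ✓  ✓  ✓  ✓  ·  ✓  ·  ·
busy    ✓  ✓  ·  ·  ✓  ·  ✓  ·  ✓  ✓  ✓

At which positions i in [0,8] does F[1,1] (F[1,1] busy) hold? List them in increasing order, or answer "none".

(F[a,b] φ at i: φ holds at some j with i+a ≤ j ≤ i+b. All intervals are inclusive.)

Evaluate at each i in [0,8]:
  i=0: ✗ (none in [1,1])
  i=1: ✗ (none in [2,2])
  i=2: ✓ (witness j=3)
  i=3: ✗ (none in [4,4])
  i=4: ✓ (witness j=5)
  i=5: ✗ (none in [6,6])
  i=6: ✓ (witness j=7)
  i=7: ✓ (witness j=8)
  i=8: ✓ (witness j=9)

2, 4, 6, 7, 8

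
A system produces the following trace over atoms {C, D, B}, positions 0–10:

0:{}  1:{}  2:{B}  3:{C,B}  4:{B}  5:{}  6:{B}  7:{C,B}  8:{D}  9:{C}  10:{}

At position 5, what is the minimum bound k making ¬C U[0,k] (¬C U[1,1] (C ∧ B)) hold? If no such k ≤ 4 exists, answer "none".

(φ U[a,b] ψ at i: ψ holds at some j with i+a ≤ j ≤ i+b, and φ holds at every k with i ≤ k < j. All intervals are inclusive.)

1

Need earliest j ≥ 5 with (¬C U[1,1] (C ∧ B)), and ¬C at every k in [5,j-1].
  j=5: rhs fails.
  j=6: rhs holds; lhs holds on [5,5]. k = 1.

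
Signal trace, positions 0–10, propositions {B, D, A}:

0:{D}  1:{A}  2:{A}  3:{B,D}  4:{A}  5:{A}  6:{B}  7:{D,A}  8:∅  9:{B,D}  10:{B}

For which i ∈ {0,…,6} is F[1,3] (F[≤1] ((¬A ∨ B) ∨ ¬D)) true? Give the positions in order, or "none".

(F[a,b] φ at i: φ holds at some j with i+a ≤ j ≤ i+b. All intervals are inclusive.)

0, 1, 2, 3, 4, 5, 6

Evaluate at each i in [0,6]:
  i=0: ✓ (witness j=1)
  i=1: ✓ (witness j=2)
  i=2: ✓ (witness j=3)
  i=3: ✓ (witness j=4)
  i=4: ✓ (witness j=5)
  i=5: ✓ (witness j=6)
  i=6: ✓ (witness j=7)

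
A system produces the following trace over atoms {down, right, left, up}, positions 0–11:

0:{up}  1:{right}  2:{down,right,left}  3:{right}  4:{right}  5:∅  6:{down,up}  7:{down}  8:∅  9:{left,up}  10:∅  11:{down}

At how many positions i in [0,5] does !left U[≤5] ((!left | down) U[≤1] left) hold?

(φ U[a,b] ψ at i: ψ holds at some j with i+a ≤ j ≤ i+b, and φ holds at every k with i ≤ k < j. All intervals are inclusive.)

Evaluate at each i in [0,5]:
  i=0: ✓ (rhs at j=1; lhs holds on [0,0])
  i=1: ✓ (rhs at j=1)
  i=2: ✓ (rhs at j=2)
  i=3: ✓ (rhs at j=8; lhs holds on [3,7])
  i=4: ✓ (rhs at j=8; lhs holds on [4,7])
  i=5: ✓ (rhs at j=8; lhs holds on [5,7])
Positions where it holds: {0, 1, 2, 3, 4, 5} → 6.

6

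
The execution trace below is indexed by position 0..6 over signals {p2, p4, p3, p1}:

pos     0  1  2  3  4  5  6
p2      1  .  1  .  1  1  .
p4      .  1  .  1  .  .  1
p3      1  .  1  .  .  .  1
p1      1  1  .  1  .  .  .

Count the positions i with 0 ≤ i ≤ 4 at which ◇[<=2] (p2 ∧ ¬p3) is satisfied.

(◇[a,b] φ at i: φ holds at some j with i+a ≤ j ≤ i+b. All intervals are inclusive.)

Evaluate at each i in [0,4]:
  i=0: ✗ (none in [0,2])
  i=1: ✗ (none in [1,3])
  i=2: ✓ (witness j=4)
  i=3: ✓ (witness j=4)
  i=4: ✓ (witness j=4)
Positions where it holds: {2, 3, 4} → 3.

3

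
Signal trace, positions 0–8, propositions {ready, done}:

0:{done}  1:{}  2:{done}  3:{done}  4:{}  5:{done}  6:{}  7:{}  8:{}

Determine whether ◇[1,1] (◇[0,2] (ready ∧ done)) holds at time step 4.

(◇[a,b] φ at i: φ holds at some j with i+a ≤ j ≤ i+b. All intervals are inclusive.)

Check ◇[0,2] (ready ∧ done) at each j in [5,5]:
  j=5: fails (none in [5,7])
No position in the window satisfies it → formula fails.

No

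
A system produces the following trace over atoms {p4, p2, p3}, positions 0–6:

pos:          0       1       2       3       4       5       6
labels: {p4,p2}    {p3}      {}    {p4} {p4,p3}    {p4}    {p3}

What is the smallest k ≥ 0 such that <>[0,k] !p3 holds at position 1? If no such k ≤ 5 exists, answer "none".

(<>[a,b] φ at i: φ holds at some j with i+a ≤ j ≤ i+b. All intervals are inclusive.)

1

Scan j = 1,2,… for !p3:
  j=1: fails
  j=2: holds
First hit at j=2, so smallest k = 2-1 = 1.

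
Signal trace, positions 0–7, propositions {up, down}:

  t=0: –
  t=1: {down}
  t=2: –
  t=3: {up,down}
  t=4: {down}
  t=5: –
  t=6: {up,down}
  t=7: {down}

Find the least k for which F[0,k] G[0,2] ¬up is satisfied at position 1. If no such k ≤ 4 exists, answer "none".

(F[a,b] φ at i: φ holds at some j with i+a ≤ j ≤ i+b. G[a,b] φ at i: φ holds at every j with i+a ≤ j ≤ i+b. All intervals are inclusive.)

Scan j = 1,2,… for G[0,2] ¬up:
  j=1: fails
  j=2: fails
  j=3: fails
  j=4: fails
  j=5: fails
No j in [1,5] satisfies it → none.

none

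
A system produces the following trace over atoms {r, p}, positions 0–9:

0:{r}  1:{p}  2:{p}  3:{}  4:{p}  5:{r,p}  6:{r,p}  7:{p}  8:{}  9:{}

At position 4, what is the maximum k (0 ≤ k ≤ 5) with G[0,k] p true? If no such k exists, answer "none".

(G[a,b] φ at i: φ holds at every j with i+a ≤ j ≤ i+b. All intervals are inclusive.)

3

p must hold from j=4 onward; find where it first fails.
  j=4: holds
  j=5: holds
  j=6: holds
  j=7: holds
  j=8: fails
Holds on [4,7], so largest k = 3.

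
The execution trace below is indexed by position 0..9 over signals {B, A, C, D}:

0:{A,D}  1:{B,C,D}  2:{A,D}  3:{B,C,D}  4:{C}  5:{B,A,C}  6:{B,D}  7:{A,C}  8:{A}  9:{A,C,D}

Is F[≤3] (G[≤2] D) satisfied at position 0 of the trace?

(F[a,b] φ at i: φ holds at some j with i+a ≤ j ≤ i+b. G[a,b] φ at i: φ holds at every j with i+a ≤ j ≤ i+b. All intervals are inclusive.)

Holds

Check G[≤2] D at each j in [0,3]:
  j=0: holds on [0,2]
  j=1: holds on [1,3]
  j=2: fails at 4
  j=3: fails at 4
Found at j=0 → formula holds.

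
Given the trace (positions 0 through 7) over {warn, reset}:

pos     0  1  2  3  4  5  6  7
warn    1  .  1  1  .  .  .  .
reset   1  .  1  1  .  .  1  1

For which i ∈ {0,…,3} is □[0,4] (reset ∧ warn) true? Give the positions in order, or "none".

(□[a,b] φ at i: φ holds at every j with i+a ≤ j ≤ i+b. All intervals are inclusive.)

none

Evaluate at each i in [0,3]:
  i=0: ✗ (fails at j=1)
  i=1: ✗ (fails at j=1)
  i=2: ✗ (fails at j=4)
  i=3: ✗ (fails at j=4)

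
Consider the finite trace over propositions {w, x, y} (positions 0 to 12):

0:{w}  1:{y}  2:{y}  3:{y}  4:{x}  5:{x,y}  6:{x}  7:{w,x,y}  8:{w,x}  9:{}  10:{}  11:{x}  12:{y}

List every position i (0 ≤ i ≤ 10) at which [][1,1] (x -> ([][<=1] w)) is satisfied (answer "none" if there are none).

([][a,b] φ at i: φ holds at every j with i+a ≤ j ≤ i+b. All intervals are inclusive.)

0, 1, 2, 6, 8, 9

Evaluate at each i in [0,10]:
  i=0: ✓ (all of [1,1])
  i=1: ✓ (all of [2,2])
  i=2: ✓ (all of [3,3])
  i=3: ✗ (fails at j=4)
  i=4: ✗ (fails at j=5)
  i=5: ✗ (fails at j=6)
  i=6: ✓ (all of [7,7])
  i=7: ✗ (fails at j=8)
  i=8: ✓ (all of [9,9])
  i=9: ✓ (all of [10,10])
  i=10: ✗ (fails at j=11)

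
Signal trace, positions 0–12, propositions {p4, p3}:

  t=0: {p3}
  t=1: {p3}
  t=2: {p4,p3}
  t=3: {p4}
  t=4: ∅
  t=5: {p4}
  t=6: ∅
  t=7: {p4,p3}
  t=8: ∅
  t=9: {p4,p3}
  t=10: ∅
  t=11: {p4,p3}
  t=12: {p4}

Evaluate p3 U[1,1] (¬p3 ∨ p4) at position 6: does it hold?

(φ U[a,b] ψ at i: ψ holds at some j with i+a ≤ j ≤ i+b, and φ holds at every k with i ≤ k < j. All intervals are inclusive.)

No

Need some j in [7,7] with (¬p3 ∨ p4), and p3 at every k in [6,j-1].
  j=7: (¬p3 ∨ p4) holds, but p3 fails at k=6 → not this j.
No j in the window works → until fails.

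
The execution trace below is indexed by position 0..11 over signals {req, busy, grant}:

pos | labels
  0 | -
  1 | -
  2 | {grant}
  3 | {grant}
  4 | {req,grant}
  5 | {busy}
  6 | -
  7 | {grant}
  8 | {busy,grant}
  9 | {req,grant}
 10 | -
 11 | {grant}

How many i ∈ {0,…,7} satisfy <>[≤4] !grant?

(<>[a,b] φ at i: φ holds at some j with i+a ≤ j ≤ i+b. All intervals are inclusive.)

Evaluate at each i in [0,7]:
  i=0: ✓ (witness j=0)
  i=1: ✓ (witness j=1)
  i=2: ✓ (witness j=5)
  i=3: ✓ (witness j=5)
  i=4: ✓ (witness j=5)
  i=5: ✓ (witness j=5)
  i=6: ✓ (witness j=6)
  i=7: ✓ (witness j=10)
Positions where it holds: {0, 1, 2, 3, 4, 5, 6, 7} → 8.

8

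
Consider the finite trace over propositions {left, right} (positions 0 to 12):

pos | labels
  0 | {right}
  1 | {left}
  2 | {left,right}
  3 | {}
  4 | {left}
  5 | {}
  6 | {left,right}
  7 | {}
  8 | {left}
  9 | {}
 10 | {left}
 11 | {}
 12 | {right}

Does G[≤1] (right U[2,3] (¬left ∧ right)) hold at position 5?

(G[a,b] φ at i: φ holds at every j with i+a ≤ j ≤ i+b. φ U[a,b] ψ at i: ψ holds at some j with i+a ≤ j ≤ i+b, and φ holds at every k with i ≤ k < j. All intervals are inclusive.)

Does not hold

Check (right U[2,3] (¬left ∧ right)) at every j in [5,6]:
  j=5: fails
  j=6: fails
Fails at j=5 → formula fails.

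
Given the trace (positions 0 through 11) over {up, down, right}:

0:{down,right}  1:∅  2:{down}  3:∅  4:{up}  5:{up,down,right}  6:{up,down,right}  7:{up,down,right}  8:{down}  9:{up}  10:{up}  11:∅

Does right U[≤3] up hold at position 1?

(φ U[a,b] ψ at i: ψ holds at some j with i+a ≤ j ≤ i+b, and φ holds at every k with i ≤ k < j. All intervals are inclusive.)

Does not hold

Need some j in [1,4] with up, and right at every k in [1,j-1].
  j=1: up false.
  j=2: up false.
  j=3: up false.
  j=4: up holds, but right fails at k=1 → not this j.
No j in the window works → until fails.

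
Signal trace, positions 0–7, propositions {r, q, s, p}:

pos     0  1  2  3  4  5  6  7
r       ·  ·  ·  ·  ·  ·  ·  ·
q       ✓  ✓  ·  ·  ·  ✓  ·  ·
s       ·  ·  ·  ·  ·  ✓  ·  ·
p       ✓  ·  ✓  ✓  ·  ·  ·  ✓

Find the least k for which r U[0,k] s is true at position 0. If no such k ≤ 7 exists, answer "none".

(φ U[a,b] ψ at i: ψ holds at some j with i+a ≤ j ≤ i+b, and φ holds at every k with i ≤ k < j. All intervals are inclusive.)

Need earliest j ≥ 0 with s, and r at every k in [0,j-1].
  j=0: rhs fails.
  j=1: rhs fails.
  j=2: rhs fails.
  j=3: rhs fails.
  j=4: rhs fails.
  j=5: rhs holds but lhs fails at k=0.
  j=6: rhs fails.
  j=7: rhs fails.
No witness within the range → none.

none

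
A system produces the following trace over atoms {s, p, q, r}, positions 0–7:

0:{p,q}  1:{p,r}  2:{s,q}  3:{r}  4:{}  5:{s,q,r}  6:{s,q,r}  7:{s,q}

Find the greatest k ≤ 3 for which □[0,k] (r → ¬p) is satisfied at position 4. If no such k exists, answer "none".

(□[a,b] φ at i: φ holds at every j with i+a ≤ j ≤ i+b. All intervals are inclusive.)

(r → ¬p) must hold from j=4 onward; find where it first fails.
  j=4: holds
  j=5: holds
  j=6: holds
  j=7: holds
Holds through j=7; largest k = 3.

3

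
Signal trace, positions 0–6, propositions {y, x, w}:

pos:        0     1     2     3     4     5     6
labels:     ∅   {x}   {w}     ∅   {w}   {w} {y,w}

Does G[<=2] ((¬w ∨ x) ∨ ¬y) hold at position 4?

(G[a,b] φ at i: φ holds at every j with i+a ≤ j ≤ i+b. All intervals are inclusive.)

Does not hold

Check ((¬w ∨ x) ∨ ¬y) at every j in [4,6]:
  j=4: true
  j=5: true
  j=6: false
Fails at j=6 → formula fails.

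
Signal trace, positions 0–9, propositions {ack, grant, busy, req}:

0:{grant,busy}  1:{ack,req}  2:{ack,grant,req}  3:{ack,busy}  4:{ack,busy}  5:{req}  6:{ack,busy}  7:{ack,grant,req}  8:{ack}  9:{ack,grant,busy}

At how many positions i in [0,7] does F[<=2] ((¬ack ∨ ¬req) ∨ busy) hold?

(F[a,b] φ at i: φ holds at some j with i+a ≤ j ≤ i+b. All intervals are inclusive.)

8

Evaluate at each i in [0,7]:
  i=0: ✓ (witness j=0)
  i=1: ✓ (witness j=3)
  i=2: ✓ (witness j=3)
  i=3: ✓ (witness j=3)
  i=4: ✓ (witness j=4)
  i=5: ✓ (witness j=5)
  i=6: ✓ (witness j=6)
  i=7: ✓ (witness j=8)
Positions where it holds: {0, 1, 2, 3, 4, 5, 6, 7} → 8.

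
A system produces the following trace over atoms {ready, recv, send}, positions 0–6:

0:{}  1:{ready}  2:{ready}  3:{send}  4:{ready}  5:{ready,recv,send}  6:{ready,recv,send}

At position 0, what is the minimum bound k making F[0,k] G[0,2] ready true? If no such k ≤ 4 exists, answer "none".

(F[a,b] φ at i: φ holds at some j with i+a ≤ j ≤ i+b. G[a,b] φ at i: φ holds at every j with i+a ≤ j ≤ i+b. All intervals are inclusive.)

4

Scan j = 0,1,… for G[0,2] ready:
  j=0: fails
  j=1: fails
  j=2: fails
  j=3: fails
  j=4: holds
First hit at j=4, so smallest k = 4-0 = 4.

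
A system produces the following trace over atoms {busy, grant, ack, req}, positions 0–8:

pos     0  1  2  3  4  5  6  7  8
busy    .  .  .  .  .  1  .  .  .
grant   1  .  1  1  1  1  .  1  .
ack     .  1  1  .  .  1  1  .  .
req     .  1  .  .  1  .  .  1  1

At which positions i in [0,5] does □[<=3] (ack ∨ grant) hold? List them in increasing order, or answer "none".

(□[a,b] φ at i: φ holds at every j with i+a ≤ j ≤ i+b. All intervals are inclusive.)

Evaluate at each i in [0,5]:
  i=0: ✓ (all of [0,3])
  i=1: ✓ (all of [1,4])
  i=2: ✓ (all of [2,5])
  i=3: ✓ (all of [3,6])
  i=4: ✓ (all of [4,7])
  i=5: ✗ (fails at j=8)

0, 1, 2, 3, 4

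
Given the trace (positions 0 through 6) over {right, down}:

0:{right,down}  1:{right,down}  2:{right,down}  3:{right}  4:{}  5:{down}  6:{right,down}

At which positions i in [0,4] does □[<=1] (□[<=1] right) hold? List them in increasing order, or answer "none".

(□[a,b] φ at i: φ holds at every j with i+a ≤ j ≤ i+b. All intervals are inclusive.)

Evaluate at each i in [0,4]:
  i=0: ✓ (all of [0,1])
  i=1: ✓ (all of [1,2])
  i=2: ✗ (fails at j=3)
  i=3: ✗ (fails at j=3)
  i=4: ✗ (fails at j=4)

0, 1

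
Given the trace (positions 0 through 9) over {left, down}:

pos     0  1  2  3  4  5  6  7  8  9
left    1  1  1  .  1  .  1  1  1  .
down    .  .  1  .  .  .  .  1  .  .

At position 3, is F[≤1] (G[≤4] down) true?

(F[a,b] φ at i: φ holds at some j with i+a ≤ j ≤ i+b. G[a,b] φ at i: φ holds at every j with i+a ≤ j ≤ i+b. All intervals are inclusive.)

Check G[≤4] down at each j in [3,4]:
  j=3: fails at 3
  j=4: fails at 4
No position in the window satisfies it → formula fails.

False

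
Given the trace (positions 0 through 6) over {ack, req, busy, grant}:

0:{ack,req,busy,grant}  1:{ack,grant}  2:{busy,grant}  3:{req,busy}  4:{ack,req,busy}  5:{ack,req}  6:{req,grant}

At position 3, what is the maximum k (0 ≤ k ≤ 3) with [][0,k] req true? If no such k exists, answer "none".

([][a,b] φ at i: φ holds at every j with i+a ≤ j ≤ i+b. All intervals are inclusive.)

req must hold from j=3 onward; find where it first fails.
  j=3: holds
  j=4: holds
  j=5: holds
  j=6: holds
Holds through j=6; largest k = 3.

3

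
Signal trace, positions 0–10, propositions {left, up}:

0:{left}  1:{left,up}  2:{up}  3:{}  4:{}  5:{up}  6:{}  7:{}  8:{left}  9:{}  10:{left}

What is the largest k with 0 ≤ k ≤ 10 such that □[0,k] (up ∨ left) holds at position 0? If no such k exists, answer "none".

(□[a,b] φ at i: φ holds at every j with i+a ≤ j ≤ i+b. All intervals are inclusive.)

(up ∨ left) must hold from j=0 onward; find where it first fails.
  j=0: holds
  j=1: holds
  j=2: holds
  j=3: fails
Holds on [0,2], so largest k = 2.

2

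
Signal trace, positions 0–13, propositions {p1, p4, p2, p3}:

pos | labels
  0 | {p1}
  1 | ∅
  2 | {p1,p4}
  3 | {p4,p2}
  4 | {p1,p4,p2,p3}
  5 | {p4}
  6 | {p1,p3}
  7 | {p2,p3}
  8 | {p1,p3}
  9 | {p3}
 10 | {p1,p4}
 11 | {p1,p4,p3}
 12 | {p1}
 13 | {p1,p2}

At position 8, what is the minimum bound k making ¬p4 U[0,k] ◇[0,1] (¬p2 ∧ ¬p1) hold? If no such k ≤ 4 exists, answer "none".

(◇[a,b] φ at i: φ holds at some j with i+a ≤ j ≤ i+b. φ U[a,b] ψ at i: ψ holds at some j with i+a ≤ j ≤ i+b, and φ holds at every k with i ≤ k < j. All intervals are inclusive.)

Need earliest j ≥ 8 with ◇[0,1] (¬p2 ∧ ¬p1), and ¬p4 at every k in [8,j-1].
  j=8: rhs holds (empty prefix). k = 0.

0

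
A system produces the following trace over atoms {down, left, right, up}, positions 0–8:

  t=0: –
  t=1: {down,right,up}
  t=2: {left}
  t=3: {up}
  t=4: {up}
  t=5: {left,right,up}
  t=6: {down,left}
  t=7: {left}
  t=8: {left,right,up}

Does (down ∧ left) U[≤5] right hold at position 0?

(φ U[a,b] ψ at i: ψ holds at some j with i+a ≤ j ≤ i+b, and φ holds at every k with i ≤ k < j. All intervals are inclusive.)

No

Need some j in [0,5] with right, and (down ∧ left) at every k in [0,j-1].
  j=0: right false.
  j=1: right holds, but (down ∧ left) fails at k=0 → not this j.
  j=2: right false.
  j=3: right false.
  j=4: right false.
  j=5: right holds, but (down ∧ left) fails at k=0 → not this j.
No j in the window works → until fails.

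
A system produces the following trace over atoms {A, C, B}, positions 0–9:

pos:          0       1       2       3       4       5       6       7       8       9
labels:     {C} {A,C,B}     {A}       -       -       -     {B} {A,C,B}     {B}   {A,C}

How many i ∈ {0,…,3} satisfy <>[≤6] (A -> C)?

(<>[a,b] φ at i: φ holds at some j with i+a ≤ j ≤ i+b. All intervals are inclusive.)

Evaluate at each i in [0,3]:
  i=0: ✓ (witness j=0)
  i=1: ✓ (witness j=1)
  i=2: ✓ (witness j=3)
  i=3: ✓ (witness j=3)
Positions where it holds: {0, 1, 2, 3} → 4.

4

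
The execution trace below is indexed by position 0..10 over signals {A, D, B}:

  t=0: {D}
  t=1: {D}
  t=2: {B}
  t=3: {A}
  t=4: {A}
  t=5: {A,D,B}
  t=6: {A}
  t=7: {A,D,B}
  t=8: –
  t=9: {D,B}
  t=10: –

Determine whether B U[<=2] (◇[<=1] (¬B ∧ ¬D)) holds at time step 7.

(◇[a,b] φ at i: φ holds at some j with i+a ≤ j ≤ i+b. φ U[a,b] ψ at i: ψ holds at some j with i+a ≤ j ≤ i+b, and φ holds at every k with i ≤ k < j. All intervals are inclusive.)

Need some j in [7,9] with ◇[<=1] (¬B ∧ ¬D), and B at every k in [7,j-1].
  j=7: ◇[<=1] (¬B ∧ ¬D) holds; no prefix to check → satisfied.

True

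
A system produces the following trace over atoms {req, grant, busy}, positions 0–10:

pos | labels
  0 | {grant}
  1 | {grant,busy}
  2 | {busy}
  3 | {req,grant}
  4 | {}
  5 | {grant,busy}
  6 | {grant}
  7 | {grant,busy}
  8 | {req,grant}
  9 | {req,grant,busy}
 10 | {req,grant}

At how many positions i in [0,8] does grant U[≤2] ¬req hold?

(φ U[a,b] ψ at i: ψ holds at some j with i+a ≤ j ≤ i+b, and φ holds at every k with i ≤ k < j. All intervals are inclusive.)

Evaluate at each i in [0,8]:
  i=0: ✓ (rhs at j=0)
  i=1: ✓ (rhs at j=1)
  i=2: ✓ (rhs at j=2)
  i=3: ✓ (rhs at j=4; lhs holds on [3,3])
  i=4: ✓ (rhs at j=4)
  i=5: ✓ (rhs at j=5)
  i=6: ✓ (rhs at j=6)
  i=7: ✓ (rhs at j=7)
  i=8: ✗ (no rhs in [8,10])
Positions where it holds: {0, 1, 2, 3, 4, 5, 6, 7} → 8.

8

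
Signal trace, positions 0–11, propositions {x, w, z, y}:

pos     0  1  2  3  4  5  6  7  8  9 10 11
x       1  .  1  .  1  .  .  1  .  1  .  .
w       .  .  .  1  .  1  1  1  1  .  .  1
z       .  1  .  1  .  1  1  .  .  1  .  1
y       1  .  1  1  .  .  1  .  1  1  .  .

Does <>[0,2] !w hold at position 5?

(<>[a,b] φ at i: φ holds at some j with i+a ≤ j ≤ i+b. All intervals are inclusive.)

False

Check !w at each j in [5,7]:
  j=5: false
  j=6: false
  j=7: false
No position in the window satisfies it → formula fails.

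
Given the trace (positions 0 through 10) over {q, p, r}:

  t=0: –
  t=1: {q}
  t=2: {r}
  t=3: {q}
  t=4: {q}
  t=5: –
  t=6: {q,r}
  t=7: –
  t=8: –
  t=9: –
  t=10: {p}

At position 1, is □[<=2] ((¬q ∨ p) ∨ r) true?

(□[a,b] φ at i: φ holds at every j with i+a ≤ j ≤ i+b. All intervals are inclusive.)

No

Check ((¬q ∨ p) ∨ r) at every j in [1,3]:
  j=1: false
  j=2: true
  j=3: false
Fails at j=1 → formula fails.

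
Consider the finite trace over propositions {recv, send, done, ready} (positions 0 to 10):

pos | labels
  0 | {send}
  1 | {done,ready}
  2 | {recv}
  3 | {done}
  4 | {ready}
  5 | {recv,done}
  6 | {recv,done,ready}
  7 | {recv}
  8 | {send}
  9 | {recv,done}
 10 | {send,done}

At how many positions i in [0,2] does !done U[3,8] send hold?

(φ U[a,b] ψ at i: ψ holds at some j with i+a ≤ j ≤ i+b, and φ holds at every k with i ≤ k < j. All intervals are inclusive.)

Evaluate at each i in [0,2]:
  i=0: ✗ (lhs fails at k=1 before rhs at j=8)
  i=1: ✗ (lhs fails at k=1 before rhs at j=8)
  i=2: ✗ (lhs fails at k=3 before rhs at j=8)
Positions where it holds: {} → 0.

0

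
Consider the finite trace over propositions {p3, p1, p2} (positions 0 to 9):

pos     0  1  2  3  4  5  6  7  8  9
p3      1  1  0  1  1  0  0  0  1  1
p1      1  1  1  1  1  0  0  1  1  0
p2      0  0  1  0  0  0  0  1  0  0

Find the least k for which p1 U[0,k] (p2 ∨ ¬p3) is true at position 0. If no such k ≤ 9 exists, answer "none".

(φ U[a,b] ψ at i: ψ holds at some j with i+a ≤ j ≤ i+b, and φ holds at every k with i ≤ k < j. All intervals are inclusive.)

Need earliest j ≥ 0 with (p2 ∨ ¬p3), and p1 at every k in [0,j-1].
  j=0: rhs fails.
  j=1: rhs fails.
  j=2: rhs holds; lhs holds on [0,1]. k = 2.

2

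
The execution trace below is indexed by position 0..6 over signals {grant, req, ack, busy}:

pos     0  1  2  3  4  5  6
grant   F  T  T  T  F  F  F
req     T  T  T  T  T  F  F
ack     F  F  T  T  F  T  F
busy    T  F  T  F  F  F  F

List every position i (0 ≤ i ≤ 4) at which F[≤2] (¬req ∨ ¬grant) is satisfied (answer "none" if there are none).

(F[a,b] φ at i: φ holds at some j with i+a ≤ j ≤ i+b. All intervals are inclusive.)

0, 2, 3, 4

Evaluate at each i in [0,4]:
  i=0: ✓ (witness j=0)
  i=1: ✗ (none in [1,3])
  i=2: ✓ (witness j=4)
  i=3: ✓ (witness j=4)
  i=4: ✓ (witness j=4)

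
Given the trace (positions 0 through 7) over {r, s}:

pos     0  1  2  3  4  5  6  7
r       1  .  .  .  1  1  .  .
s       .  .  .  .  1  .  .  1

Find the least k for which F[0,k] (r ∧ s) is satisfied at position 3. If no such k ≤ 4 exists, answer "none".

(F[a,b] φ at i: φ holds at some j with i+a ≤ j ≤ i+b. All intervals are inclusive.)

1

Scan j = 3,4,… for (r ∧ s):
  j=3: fails
  j=4: holds
First hit at j=4, so smallest k = 4-3 = 1.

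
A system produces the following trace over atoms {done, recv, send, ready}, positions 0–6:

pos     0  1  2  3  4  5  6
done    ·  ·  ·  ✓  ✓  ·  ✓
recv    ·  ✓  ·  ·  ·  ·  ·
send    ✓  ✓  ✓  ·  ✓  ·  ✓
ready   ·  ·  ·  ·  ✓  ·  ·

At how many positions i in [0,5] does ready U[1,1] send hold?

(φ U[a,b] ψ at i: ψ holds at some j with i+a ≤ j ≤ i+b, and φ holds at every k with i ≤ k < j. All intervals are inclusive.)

Evaluate at each i in [0,5]:
  i=0: ✗ (lhs fails at k=0 before rhs at j=1)
  i=1: ✗ (lhs fails at k=1 before rhs at j=2)
  i=2: ✗ (no rhs in [3,3])
  i=3: ✗ (lhs fails at k=3 before rhs at j=4)
  i=4: ✗ (no rhs in [5,5])
  i=5: ✗ (lhs fails at k=5 before rhs at j=6)
Positions where it holds: {} → 0.

0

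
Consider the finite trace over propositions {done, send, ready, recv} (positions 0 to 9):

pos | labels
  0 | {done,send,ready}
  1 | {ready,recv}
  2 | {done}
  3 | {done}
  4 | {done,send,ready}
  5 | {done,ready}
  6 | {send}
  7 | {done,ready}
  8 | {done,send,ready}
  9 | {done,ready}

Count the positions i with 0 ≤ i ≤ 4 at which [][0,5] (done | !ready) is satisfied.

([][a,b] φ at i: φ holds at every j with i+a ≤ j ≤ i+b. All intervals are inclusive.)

Evaluate at each i in [0,4]:
  i=0: ✗ (fails at j=1)
  i=1: ✗ (fails at j=1)
  i=2: ✓ (all of [2,7])
  i=3: ✓ (all of [3,8])
  i=4: ✓ (all of [4,9])
Positions where it holds: {2, 3, 4} → 3.

3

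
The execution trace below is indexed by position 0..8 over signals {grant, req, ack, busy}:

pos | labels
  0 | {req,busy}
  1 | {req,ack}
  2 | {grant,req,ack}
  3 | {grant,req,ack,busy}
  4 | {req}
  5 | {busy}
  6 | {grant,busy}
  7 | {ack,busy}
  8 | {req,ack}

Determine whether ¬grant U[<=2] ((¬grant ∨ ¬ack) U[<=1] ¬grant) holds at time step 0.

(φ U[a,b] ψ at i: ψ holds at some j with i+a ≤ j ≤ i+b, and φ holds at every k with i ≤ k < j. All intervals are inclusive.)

Need some j in [0,2] with ((¬grant ∨ ¬ack) U[<=1] ¬grant), and ¬grant at every k in [0,j-1].
  j=0: ((¬grant ∨ ¬ack) U[<=1] ¬grant) holds; no prefix to check → satisfied.

Yes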